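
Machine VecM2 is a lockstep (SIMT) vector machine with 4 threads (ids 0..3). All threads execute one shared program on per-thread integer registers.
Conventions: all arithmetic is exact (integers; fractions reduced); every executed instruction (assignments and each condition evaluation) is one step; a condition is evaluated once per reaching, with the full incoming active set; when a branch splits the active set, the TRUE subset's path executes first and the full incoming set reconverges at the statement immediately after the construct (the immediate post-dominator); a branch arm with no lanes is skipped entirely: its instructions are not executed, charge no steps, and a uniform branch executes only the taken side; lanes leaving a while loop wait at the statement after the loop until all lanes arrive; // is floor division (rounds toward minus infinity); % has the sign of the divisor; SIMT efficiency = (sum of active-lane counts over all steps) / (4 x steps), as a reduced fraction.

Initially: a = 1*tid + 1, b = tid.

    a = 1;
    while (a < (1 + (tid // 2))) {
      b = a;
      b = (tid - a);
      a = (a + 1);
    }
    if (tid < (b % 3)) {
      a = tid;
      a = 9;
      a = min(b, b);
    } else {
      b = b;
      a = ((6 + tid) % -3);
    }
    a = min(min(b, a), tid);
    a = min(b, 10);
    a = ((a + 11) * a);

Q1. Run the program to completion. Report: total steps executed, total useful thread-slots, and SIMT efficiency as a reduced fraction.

Answer: 12 steps, 40 useful, 5/6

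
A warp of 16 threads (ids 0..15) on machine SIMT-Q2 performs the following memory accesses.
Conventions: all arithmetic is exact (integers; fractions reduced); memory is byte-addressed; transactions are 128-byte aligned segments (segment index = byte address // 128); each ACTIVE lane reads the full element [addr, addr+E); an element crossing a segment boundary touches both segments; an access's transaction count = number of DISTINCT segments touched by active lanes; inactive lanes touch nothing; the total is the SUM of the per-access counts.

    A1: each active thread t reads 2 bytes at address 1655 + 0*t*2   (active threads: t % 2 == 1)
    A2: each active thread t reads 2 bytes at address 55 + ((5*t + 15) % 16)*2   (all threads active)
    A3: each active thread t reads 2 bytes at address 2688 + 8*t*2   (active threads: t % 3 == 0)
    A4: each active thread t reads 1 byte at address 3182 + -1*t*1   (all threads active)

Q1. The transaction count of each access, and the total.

A1: 1 transaction
A2: 1 transaction
A3: 2 transactions
A4: 1 transaction

Answer: 1,1,2,1; total 5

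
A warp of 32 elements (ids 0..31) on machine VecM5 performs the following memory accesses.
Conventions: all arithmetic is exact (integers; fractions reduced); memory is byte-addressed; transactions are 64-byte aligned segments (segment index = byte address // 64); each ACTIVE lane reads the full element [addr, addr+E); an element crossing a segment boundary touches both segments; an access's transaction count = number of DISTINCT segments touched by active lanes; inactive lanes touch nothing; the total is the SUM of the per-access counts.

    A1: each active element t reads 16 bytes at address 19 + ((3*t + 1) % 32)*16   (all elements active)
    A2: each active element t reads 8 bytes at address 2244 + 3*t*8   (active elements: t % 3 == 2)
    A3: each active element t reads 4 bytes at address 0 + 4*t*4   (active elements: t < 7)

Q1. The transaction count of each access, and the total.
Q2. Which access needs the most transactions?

A1: 9 transactions
A2: 12 transactions
A3: 2 transactions

Answer: 9,12,2; total 23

Answer: A2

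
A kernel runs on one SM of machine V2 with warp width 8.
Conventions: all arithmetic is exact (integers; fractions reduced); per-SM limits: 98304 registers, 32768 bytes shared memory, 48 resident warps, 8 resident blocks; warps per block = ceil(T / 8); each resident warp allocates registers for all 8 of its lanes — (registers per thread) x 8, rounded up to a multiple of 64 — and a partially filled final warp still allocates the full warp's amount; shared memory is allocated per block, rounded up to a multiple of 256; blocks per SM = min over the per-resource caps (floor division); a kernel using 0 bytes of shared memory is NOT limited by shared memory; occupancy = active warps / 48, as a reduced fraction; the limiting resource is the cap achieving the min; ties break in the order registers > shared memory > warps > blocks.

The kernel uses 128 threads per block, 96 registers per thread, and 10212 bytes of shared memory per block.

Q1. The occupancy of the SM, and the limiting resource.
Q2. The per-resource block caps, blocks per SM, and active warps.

Answer: occupancy 1, limited by shared memory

registers: 8 blocks
shared memory: 3 blocks
warps: 3 blocks
blocks: 8 blocks

Answer: 3 blocks, 48 active warps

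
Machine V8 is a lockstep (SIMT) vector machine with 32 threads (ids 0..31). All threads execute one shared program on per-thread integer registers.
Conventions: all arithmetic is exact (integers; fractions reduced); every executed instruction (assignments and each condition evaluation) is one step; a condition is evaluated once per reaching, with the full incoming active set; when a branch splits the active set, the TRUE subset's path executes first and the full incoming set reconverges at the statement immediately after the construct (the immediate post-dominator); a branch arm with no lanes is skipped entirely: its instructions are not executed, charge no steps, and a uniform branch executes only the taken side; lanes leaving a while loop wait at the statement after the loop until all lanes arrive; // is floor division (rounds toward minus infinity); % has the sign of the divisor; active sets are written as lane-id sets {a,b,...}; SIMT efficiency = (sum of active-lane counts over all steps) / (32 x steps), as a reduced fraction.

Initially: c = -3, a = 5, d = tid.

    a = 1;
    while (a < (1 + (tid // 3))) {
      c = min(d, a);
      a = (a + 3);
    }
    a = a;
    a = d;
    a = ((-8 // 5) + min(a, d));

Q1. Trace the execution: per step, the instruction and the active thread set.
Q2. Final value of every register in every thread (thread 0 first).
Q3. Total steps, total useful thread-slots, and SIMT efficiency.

step 0: a <- 1                       {0,1,2,3,4,5,6,7,8,9,10,11,12,13,14,15,16,17,18,19,20,21,22,23,24,25,26,27,28,29,30,31}
step 1: eval (a < (1 + (tid // 3)))  {0,1,2,3,4,5,6,7,8,9,10,11,12,13,14,15,16,17,18,19,20,21,22,23,24,25,26,27,28,29,30,31}
step 2: c <- min(d, a)               {3,4,5,6,7,8,9,10,11,12,13,14,15,16,17,18,19,20,21,22,23,24,25,26,27,28,29,30,31}
step 3: a <- (a + 3)                 {3,4,5,6,7,8,9,10,11,12,13,14,15,16,17,18,19,20,21,22,23,24,25,26,27,28,29,30,31}
step 4: eval (a < (1 + (tid // 3)))  {3,4,5,6,7,8,9,10,11,12,13,14,15,16,17,18,19,20,21,22,23,24,25,26,27,28,29,30,31}
step 5: c <- min(d, a)               {12,13,14,15,16,17,18,19,20,21,22,23,24,25,26,27,28,29,30,31}
step 6: a <- (a + 3)                 {12,13,14,15,16,17,18,19,20,21,22,23,24,25,26,27,28,29,30,31}
step 7: eval (a < (1 + (tid // 3)))  {12,13,14,15,16,17,18,19,20,21,22,23,24,25,26,27,28,29,30,31}
step 8: c <- min(d, a)               {21,22,23,24,25,26,27,28,29,30,31}
step 9: a <- (a + 3)                 {21,22,23,24,25,26,27,28,29,30,31}
step 10: eval (a < (1 + (tid // 3)))  {21,22,23,24,25,26,27,28,29,30,31}
step 11: c <- min(d, a)               {30,31}
step 12: a <- (a + 3)                 {30,31}
step 13: eval (a < (1 + (tid // 3)))  {30,31}
step 14: a <- a                       {0,1,2,3,4,5,6,7,8,9,10,11,12,13,14,15,16,17,18,19,20,21,22,23,24,25,26,27,28,29,30,31}
step 15: a <- d                       {0,1,2,3,4,5,6,7,8,9,10,11,12,13,14,15,16,17,18,19,20,21,22,23,24,25,26,27,28,29,30,31}
step 16: a <- ((-8 // 5) + min(a, d)) {0,1,2,3,4,5,6,7,8,9,10,11,12,13,14,15,16,17,18,19,20,21,22,23,24,25,26,27,28,29,30,31}

Answer: 17 steps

c: -3,-3,-3,1,1,1,1,1,1,1,1,1,4,4,4,4,4,4,4,4,4,7,7,7,7,7,7,7,7,7,10,10
a: -2,-1,0,1,2,3,4,5,6,7,8,9,10,11,12,13,14,15,16,17,18,19,20,21,22,23,24,25,26,27,28,29
d: 0,1,2,3,4,5,6,7,8,9,10,11,12,13,14,15,16,17,18,19,20,21,22,23,24,25,26,27,28,29,30,31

steps = 17; useful = 346; efficiency = 346/544 = 173/272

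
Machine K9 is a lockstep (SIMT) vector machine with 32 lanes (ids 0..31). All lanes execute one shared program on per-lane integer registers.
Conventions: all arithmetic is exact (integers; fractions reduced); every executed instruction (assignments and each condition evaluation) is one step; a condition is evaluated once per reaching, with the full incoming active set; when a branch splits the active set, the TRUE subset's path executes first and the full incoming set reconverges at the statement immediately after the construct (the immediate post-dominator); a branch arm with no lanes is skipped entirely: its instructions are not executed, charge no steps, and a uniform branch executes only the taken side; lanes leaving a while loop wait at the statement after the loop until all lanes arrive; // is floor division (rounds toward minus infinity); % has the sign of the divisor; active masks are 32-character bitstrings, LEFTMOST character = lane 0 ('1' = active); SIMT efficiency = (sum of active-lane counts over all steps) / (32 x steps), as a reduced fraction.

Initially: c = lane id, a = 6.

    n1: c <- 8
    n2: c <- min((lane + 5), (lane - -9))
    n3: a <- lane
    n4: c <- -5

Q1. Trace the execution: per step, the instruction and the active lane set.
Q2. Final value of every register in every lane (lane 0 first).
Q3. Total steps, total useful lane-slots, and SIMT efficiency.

step 0: c <- 8                       11111111111111111111111111111111
step 1: c <- min((lane + 5), (lane - -9)) 11111111111111111111111111111111
step 2: a <- lane                    11111111111111111111111111111111
step 3: c <- -5                      11111111111111111111111111111111

Answer: 4 steps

c: -5,-5,-5,-5,-5,-5,-5,-5,-5,-5,-5,-5,-5,-5,-5,-5,-5,-5,-5,-5,-5,-5,-5,-5,-5,-5,-5,-5,-5,-5,-5,-5
a: 0,1,2,3,4,5,6,7,8,9,10,11,12,13,14,15,16,17,18,19,20,21,22,23,24,25,26,27,28,29,30,31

steps = 4; useful = 128; efficiency = 128/128 = 1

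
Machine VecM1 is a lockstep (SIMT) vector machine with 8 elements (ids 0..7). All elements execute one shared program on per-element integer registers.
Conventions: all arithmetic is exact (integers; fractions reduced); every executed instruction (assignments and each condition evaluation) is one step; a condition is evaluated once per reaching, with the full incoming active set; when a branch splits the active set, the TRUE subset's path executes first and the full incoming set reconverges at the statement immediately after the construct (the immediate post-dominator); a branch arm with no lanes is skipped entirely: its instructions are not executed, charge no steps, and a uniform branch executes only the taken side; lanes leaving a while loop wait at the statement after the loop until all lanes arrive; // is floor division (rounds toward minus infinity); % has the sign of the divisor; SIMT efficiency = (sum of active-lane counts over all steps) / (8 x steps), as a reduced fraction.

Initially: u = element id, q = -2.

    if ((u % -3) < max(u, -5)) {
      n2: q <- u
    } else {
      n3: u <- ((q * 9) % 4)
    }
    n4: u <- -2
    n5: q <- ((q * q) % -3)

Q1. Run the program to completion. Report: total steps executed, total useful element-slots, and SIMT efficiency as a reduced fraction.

Answer: 5 steps, 32 useful, 4/5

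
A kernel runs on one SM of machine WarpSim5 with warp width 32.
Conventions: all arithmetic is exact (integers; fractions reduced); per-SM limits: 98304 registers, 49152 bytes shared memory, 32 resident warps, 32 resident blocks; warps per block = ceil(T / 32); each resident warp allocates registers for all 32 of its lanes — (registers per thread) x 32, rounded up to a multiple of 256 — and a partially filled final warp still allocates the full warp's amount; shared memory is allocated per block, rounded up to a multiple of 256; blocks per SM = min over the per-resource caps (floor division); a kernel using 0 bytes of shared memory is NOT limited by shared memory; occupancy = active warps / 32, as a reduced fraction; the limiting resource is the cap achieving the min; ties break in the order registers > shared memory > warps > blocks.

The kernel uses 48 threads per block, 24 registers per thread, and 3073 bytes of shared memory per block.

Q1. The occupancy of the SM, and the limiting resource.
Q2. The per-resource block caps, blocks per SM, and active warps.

Answer: occupancy 7/8, limited by shared memory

registers: 64 blocks
shared memory: 14 blocks
warps: 16 blocks
blocks: 32 blocks

Answer: 14 blocks, 28 active warps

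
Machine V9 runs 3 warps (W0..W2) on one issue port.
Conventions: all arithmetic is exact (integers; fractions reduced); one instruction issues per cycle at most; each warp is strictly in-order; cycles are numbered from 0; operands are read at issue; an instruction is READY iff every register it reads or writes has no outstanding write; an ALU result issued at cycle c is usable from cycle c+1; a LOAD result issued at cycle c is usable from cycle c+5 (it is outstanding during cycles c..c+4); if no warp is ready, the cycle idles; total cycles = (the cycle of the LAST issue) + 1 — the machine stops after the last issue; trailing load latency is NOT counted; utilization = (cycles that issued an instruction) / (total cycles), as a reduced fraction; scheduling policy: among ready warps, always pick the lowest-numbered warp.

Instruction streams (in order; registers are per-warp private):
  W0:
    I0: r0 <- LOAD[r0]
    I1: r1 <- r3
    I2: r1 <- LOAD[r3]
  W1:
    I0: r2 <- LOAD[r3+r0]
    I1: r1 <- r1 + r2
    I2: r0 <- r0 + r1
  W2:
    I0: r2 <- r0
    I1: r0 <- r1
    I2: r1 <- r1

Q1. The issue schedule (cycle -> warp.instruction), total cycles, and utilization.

cycle 0: W0.I0
cycle 1: W0.I1
cycle 2: W0.I2
cycle 3: W1.I0
cycle 4: W2.I0
cycle 5: W2.I1
cycle 6: W2.I2
cycle 7: idle
cycle 8: W1.I1
cycle 9: W1.I2

Answer: 10 cycles, utilization 9/10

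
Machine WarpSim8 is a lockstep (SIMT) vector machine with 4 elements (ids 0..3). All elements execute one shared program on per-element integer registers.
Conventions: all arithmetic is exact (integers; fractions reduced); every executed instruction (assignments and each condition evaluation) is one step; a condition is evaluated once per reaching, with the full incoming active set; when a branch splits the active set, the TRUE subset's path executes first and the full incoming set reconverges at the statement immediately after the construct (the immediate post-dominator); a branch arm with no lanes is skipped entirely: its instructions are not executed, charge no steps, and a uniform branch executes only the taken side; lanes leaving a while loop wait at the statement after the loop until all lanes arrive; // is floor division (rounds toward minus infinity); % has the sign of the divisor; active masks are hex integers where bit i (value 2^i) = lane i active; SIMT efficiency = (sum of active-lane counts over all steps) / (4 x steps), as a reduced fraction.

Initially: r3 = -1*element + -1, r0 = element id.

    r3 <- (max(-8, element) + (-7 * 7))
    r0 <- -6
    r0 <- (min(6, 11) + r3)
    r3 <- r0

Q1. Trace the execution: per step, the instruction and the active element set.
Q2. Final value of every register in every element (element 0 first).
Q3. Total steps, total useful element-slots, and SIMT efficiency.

step 0: r3 <- (max(-8, element) + (-7 * 7)) 0xf
step 1: r0 <- -6                     0xf
step 2: r0 <- (min(6, 11) + r3)      0xf
step 3: r3 <- r0                     0xf

Answer: 4 steps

r3: -43,-42,-41,-40
r0: -43,-42,-41,-40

steps = 4; useful = 16; efficiency = 16/16 = 1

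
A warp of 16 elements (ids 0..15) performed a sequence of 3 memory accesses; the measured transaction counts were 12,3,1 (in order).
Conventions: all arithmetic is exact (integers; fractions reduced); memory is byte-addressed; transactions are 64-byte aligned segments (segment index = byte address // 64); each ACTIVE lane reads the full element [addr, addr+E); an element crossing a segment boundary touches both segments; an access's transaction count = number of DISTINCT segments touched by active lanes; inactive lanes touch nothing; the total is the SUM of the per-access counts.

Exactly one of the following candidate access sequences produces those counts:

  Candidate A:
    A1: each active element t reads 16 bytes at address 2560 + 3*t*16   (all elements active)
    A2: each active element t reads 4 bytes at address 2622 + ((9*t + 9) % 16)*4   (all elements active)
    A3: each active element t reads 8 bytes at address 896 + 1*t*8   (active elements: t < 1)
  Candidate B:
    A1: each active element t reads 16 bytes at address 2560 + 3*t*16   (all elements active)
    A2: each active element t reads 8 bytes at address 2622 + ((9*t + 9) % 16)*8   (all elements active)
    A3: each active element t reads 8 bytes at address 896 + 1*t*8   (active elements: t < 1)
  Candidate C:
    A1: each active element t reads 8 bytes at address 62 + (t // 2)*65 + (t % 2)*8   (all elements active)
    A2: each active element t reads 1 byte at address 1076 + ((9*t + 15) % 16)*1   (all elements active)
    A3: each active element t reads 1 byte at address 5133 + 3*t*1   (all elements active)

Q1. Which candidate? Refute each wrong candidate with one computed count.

A: A2 gives 2 transactions, not 3
C: A1 gives 9 transactions, not 12
B: all counts match (12,3,1)

Answer: B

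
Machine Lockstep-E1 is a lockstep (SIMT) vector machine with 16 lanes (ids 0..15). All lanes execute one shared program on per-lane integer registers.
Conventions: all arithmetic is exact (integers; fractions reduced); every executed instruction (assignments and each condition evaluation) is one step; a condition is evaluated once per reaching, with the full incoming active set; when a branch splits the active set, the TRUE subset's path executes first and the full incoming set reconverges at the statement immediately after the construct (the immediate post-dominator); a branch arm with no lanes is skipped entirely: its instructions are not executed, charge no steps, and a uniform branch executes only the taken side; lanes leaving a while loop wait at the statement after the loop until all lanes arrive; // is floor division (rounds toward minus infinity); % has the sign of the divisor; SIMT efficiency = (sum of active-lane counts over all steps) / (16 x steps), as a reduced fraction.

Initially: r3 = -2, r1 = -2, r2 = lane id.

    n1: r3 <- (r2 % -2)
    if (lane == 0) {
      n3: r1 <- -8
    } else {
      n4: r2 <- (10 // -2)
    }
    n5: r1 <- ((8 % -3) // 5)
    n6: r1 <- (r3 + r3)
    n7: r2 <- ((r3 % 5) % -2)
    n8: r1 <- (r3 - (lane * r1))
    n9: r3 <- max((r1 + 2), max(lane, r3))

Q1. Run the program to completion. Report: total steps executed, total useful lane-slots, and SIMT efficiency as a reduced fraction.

Answer: 9 steps, 128 useful, 8/9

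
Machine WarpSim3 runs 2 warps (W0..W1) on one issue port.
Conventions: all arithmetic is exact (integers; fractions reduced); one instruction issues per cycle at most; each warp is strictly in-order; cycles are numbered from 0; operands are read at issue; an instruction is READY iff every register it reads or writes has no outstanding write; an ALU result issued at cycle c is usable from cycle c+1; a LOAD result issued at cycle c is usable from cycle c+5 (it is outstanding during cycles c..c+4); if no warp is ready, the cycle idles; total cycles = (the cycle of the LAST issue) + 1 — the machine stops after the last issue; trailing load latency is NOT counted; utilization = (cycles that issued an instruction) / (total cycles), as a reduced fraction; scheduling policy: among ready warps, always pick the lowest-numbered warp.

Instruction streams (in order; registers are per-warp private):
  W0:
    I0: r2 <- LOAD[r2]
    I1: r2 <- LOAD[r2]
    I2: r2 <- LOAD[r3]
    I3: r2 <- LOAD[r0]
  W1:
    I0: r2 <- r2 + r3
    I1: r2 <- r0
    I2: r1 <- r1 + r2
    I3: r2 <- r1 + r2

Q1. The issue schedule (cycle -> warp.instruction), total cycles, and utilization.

cycle 0: W0.I0
cycle 1: W1.I0
cycle 2: W1.I1
cycle 3: W1.I2
cycle 4: W1.I3
cycle 5: W0.I1
cycle 6: idle
cycle 7: idle
cycle 8: idle
cycle 9: idle
cycle 10: W0.I2
cycle 11: idle
cycle 12: idle
cycle 13: idle
cycle 14: idle
cycle 15: W0.I3

Answer: 16 cycles, utilization 1/2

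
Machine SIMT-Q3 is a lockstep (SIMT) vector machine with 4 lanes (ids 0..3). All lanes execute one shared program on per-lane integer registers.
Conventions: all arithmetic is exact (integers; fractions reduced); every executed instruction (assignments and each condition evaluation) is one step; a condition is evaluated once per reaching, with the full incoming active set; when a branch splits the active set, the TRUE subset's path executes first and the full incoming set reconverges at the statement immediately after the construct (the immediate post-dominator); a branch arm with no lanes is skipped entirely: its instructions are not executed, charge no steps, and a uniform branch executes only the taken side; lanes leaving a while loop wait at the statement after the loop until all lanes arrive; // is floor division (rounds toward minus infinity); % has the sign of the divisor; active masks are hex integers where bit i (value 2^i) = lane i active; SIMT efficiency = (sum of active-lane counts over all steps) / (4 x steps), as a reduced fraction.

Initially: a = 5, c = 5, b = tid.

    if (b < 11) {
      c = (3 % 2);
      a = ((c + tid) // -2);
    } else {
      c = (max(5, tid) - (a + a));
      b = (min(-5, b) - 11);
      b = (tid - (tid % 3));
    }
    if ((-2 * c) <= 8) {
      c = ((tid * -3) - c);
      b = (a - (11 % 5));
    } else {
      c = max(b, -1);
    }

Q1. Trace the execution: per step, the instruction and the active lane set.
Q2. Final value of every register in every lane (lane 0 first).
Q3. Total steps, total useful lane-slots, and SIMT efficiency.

step 0: eval (b < 11)                0xf
step 1: c <- (3 % 2)                 0xf
step 2: a <- ((c + tid) // -2)       0xf
step 3: eval ((-2 * c) <= 8)         0xf
step 4: c <- ((tid * -3) - c)        0xf
step 5: b <- (a - (11 % 5))          0xf

Answer: 6 steps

a: -1,-1,-2,-2
c: -1,-4,-7,-10
b: -2,-2,-3,-3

steps = 6; useful = 24; efficiency = 24/24 = 1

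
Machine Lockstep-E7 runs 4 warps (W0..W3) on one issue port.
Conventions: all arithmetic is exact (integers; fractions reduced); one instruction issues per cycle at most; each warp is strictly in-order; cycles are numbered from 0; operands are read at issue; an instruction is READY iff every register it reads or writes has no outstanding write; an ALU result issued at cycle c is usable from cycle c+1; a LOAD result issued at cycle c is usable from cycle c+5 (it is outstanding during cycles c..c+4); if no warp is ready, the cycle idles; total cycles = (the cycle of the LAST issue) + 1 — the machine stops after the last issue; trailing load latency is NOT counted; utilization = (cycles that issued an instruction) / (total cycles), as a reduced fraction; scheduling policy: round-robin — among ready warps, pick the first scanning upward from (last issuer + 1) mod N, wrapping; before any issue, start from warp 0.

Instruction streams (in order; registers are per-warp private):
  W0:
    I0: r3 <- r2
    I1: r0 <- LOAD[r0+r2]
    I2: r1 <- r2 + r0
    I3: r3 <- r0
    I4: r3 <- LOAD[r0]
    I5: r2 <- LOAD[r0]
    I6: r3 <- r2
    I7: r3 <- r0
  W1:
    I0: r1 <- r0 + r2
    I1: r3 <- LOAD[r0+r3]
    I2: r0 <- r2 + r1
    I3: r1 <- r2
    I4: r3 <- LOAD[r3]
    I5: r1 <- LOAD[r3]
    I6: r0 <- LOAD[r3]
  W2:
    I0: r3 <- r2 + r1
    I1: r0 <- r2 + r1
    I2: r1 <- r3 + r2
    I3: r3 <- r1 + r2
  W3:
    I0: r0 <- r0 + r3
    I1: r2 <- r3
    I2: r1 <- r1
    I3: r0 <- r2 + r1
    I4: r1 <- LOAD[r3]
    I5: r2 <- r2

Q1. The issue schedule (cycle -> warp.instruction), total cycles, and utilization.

cycle 0: W0.I0
cycle 1: W1.I0
cycle 2: W2.I0
cycle 3: W3.I0
cycle 4: W0.I1
cycle 5: W1.I1
cycle 6: W2.I1
cycle 7: W3.I1
cycle 8: W1.I2
cycle 9: W2.I2
cycle 10: W3.I2
cycle 11: W0.I2
cycle 12: W1.I3
cycle 13: W2.I3
cycle 14: W3.I3
cycle 15: W0.I3
cycle 16: W1.I4
cycle 17: W3.I4
cycle 18: W0.I4
cycle 19: W3.I5
cycle 20: W0.I5
cycle 21: W1.I5
cycle 22: W1.I6
cycle 23: idle
cycle 24: idle
cycle 25: W0.I6
cycle 26: W0.I7

Answer: 27 cycles, utilization 25/27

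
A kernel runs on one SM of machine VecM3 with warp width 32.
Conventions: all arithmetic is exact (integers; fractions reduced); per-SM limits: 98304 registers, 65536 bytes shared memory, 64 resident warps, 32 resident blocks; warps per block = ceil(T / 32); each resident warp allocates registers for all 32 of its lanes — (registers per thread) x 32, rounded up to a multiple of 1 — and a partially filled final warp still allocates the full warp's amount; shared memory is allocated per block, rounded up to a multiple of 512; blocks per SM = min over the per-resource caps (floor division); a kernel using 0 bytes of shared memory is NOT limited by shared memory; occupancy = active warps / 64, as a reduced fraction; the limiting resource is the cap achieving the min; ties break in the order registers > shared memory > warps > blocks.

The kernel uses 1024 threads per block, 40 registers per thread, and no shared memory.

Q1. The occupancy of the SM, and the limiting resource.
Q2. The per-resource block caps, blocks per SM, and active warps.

Answer: occupancy 1, limited by registers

registers: 2 blocks
shared memory: no limit (kernel uses none)
warps: 2 blocks
blocks: 32 blocks

Answer: 2 blocks, 64 active warps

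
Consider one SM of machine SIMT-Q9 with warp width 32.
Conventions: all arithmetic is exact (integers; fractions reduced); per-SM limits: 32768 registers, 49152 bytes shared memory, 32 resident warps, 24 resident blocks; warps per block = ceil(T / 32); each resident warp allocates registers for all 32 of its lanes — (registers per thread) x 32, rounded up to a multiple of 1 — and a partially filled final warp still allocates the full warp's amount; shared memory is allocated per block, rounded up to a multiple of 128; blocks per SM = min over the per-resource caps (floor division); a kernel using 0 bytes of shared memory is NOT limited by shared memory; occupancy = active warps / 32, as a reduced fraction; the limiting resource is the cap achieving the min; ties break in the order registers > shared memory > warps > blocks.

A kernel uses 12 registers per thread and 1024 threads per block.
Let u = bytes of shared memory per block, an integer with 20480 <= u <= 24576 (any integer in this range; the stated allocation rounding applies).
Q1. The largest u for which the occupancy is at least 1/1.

Answer: u = 24576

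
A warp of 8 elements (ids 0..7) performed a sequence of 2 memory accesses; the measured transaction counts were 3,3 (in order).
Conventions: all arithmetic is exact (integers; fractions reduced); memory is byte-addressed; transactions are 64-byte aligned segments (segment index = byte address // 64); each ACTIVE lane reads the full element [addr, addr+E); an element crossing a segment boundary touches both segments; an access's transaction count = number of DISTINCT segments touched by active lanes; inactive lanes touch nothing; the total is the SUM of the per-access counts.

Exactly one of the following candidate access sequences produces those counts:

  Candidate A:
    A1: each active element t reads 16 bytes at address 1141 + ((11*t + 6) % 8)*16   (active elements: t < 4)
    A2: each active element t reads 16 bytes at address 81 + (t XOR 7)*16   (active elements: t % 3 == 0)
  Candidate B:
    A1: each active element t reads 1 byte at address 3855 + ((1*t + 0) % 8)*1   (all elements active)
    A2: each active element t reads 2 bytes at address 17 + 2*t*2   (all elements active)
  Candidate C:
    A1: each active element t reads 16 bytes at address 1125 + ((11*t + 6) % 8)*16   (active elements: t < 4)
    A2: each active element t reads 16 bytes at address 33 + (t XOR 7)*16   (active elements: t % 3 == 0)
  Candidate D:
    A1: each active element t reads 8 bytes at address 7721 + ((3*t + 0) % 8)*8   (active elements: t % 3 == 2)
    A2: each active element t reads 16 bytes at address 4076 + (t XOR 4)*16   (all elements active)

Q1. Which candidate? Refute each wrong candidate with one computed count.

A: A1 gives 2 transactions, not 3
B: A1 gives 1 transaction, not 3
D: A1 gives 1 transaction, not 3
C: all counts match (3,3)

Answer: C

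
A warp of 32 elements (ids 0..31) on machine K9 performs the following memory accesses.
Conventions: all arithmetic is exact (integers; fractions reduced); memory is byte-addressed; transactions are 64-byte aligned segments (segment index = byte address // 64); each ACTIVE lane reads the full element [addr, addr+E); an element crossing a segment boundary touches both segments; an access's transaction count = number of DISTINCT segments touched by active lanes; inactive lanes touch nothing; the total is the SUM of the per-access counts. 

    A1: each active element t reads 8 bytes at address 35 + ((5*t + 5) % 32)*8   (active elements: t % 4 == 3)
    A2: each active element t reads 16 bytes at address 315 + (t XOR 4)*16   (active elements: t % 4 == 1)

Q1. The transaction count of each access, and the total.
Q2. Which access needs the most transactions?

A1: 5 transactions
A2: 8 transactions

Answer: 5,8; total 13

Answer: A2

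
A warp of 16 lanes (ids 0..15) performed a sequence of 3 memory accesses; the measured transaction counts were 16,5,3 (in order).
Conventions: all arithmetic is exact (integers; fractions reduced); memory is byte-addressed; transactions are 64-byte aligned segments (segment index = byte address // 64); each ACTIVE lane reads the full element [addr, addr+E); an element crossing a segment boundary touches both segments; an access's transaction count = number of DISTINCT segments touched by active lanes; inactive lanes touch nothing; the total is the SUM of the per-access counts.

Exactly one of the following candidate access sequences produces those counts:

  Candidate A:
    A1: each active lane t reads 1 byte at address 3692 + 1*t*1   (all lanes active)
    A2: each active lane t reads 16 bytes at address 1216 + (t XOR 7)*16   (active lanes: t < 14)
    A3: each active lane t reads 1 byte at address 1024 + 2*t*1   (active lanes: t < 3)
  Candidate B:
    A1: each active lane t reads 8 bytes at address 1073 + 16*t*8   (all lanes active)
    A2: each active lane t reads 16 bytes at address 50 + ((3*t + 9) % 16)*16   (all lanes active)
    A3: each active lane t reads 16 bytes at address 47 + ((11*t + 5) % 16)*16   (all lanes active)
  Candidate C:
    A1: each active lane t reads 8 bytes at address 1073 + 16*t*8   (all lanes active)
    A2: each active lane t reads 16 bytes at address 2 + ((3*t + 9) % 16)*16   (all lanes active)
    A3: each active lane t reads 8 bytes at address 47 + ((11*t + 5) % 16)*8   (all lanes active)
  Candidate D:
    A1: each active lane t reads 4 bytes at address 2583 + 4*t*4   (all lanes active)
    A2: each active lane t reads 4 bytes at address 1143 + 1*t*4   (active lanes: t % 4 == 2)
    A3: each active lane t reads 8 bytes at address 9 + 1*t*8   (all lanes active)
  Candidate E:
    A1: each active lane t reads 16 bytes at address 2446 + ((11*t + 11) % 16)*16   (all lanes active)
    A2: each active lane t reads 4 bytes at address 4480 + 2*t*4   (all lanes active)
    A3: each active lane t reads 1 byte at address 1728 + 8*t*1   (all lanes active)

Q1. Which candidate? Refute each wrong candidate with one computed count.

A: A1 gives 1 transaction, not 16
B: A3 gives 5 transactions, not 3
D: A1 gives 5 transactions, not 16
E: A1 gives 5 transactions, not 16
C: all counts match (16,5,3)

Answer: C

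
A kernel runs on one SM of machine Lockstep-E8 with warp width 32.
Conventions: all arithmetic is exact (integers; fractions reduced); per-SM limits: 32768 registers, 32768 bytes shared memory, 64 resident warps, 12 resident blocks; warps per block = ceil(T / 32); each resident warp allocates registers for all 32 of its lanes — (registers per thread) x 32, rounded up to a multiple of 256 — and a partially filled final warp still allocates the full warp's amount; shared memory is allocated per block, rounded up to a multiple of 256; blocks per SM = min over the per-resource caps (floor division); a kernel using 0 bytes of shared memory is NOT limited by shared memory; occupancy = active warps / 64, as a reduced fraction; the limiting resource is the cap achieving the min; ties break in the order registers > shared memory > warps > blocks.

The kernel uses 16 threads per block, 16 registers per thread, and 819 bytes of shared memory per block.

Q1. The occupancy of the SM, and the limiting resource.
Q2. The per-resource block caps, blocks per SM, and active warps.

Answer: occupancy 3/16, limited by blocks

registers: 64 blocks
shared memory: 32 blocks
warps: 64 blocks
blocks: 12 blocks

Answer: 12 blocks, 12 active warps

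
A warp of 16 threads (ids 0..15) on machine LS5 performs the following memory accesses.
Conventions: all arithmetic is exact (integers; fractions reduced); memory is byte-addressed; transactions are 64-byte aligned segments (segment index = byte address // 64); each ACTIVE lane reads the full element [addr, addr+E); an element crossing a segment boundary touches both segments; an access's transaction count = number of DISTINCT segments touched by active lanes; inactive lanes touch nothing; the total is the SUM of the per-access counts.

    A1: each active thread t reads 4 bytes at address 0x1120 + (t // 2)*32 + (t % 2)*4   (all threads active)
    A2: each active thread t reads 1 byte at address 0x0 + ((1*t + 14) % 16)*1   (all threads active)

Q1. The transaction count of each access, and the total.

A1: 5 transactions
A2: 1 transaction

Answer: 5,1; total 6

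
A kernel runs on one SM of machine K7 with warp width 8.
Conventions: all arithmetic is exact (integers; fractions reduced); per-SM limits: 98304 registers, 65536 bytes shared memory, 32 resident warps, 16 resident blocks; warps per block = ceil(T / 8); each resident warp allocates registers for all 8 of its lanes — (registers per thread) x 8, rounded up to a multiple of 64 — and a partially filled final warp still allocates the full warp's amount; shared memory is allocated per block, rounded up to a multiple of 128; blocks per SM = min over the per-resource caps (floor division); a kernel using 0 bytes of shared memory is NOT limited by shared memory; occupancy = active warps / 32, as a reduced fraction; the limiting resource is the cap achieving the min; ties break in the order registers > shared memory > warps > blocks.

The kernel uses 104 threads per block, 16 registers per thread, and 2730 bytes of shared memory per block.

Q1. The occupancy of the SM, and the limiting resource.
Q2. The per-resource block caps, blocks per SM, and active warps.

Answer: occupancy 13/16, limited by warps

registers: 59 blocks
shared memory: 23 blocks
warps: 2 blocks
blocks: 16 blocks

Answer: 2 blocks, 26 active warps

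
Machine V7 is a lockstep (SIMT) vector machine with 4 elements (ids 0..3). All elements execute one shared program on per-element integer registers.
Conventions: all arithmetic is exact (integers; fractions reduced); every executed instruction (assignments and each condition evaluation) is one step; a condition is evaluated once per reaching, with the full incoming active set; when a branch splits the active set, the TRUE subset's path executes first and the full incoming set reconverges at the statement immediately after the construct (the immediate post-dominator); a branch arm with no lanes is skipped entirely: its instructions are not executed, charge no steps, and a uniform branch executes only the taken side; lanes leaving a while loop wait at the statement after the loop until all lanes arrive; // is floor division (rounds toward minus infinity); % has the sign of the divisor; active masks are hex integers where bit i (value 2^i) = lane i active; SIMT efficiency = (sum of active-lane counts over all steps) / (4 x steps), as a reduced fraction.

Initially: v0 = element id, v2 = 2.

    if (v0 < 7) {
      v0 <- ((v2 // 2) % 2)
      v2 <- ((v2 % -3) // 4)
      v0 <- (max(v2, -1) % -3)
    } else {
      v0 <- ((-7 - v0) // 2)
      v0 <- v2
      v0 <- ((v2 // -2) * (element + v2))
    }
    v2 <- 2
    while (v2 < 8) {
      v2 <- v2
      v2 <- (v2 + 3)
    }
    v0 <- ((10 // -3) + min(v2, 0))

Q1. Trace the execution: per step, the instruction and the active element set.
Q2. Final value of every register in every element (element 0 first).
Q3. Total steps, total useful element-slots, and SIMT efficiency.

step 0: eval (v0 < 7)                0xf
step 1: v0 <- ((v2 // 2) % 2)        0xf
step 2: v2 <- ((v2 % -3) // 4)       0xf
step 3: v0 <- (max(v2, -1) % -3)     0xf
step 4: v2 <- 2                      0xf
step 5: eval (v2 < 8)                0xf
step 6: v2 <- v2                     0xf
step 7: v2 <- (v2 + 3)               0xf
step 8: eval (v2 < 8)                0xf
step 9: v2 <- v2                     0xf
step 10: v2 <- (v2 + 3)               0xf
step 11: eval (v2 < 8)                0xf
step 12: v0 <- ((10 // -3) + min(v2, 0)) 0xf

Answer: 13 steps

v0: -4,-4,-4,-4
v2: 8,8,8,8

steps = 13; useful = 52; efficiency = 52/52 = 1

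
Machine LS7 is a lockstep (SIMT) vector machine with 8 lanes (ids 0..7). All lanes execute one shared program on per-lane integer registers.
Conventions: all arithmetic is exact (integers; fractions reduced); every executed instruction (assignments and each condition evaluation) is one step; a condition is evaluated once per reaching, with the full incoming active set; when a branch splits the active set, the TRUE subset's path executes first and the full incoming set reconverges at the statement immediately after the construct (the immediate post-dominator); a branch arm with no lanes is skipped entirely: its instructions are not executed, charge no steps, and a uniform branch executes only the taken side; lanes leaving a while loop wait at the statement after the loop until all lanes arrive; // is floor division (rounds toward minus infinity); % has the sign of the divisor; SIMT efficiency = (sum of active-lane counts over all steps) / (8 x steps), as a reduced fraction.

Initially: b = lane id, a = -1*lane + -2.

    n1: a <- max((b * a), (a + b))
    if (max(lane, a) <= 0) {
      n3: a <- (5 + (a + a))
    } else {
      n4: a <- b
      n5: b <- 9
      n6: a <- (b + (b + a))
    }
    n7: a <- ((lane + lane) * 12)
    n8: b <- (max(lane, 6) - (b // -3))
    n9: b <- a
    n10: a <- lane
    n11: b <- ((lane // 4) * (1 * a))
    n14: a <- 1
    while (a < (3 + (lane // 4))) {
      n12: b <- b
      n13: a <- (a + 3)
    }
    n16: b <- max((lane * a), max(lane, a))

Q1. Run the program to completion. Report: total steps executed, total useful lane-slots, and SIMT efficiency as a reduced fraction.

Answer: 17 steps, 126 useful, 63/68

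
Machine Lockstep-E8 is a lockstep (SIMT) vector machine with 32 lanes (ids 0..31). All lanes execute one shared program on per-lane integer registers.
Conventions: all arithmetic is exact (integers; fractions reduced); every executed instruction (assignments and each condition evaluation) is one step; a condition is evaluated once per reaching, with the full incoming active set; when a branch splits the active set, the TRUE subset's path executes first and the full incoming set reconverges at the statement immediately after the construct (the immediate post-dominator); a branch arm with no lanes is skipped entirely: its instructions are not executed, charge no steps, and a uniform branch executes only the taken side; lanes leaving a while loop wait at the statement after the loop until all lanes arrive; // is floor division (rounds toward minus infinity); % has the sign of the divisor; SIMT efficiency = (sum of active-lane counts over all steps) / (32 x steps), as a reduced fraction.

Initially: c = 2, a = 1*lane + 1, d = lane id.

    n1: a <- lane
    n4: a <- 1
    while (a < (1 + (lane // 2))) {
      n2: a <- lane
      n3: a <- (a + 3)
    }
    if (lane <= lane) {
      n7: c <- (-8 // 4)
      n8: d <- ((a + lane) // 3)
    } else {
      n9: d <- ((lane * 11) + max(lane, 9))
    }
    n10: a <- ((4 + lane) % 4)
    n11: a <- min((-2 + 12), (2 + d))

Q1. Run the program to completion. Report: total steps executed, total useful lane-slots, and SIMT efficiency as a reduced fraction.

Answer: 11 steps, 346 useful, 173/176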